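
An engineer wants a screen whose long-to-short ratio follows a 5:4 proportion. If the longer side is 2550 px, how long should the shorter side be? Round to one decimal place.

2040.0 px

5:4 = 1.25000.
Shorter side = 2550 ÷ 1.25000 ≈ 2040.000 → 2040.0 px.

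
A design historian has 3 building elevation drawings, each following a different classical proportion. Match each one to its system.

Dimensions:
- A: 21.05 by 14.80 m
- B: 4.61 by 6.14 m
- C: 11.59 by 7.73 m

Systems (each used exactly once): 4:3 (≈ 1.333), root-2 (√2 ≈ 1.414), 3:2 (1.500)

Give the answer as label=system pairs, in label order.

Ratios: A ≈ 1.422; B ≈ 1.332; C ≈ 1.499.
Targets: 4:3 ≈ 1.333; root-2 ≈ 1.414; 3:2 ≈ 1.500.

A=root-2, B=4:3, C=3:2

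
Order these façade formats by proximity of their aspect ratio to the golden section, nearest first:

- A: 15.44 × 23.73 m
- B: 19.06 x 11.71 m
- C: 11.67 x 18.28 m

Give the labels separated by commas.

B, C, A

Ratios: A = 23.73 / 15.44 ≈ 1.537; B = 19.06 / 11.71 ≈ 1.628; C = 18.28 / 11.67 ≈ 1.566.
|Δ from 1.618|: A 0.081; B 0.010; C 0.052.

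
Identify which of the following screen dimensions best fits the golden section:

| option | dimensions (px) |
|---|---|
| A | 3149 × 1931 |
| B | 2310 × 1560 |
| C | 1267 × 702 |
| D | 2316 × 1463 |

A

Ratios (long/short): A ≈ 1.631; B ≈ 1.481; C ≈ 1.805; D ≈ 1.583.
golden ratio ≈ 1.618; option A is nearest (Δ 0.013).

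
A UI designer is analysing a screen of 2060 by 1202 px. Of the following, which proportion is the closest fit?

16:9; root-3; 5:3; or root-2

Ratio = 2060 / 1202 ≈ 1.714.
Distances: 16:9 1.778 (Δ 0.064); root-3 1.732 (Δ 0.018); 5:3 1.667 (Δ 0.047); root-2 1.414 (Δ 0.300).

root-3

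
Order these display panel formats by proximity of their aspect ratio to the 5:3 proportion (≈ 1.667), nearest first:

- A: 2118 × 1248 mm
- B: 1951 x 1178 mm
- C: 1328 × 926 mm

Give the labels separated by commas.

B, A, C

Ratios: A = 2118 / 1248 ≈ 1.697; B = 1951 / 1178 ≈ 1.656; C = 1328 / 926 ≈ 1.434.
|Δ from 1.667|: A 0.030; B 0.011; C 0.233.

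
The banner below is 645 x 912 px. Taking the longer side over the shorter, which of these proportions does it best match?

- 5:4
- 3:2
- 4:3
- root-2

912/645 ≈ 1.414. Nearest candidates are root-2 (1.414, off by 0.000) and 4:3 (1.333, off by 0.081).

root-2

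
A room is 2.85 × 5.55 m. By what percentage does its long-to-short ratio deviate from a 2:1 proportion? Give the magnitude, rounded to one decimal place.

Ratio = 5.55 / 2.85 ≈ 1.9474.
Ideal 2:1 = 2.0000. |1.9474 − 2.0000| / 2.0000 ≈ 2.63% → 2.6%.

2.6%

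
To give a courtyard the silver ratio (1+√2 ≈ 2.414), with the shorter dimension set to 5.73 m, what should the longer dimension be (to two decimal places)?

13.83 m

silver ratio ≈ 2.41421.
Longer side = 5.73 × 2.41421 ≈ 13.8334 → 13.83 m.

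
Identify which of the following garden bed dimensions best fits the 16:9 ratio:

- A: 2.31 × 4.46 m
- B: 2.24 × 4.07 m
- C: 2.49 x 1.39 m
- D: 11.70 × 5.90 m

Target 16:9 ≈ 1.778.
A: 1.931 (Δ0.153)  B: 1.817 (Δ0.039)  C: 1.791 (Δ0.013)  D: 1.983 (Δ0.205)

C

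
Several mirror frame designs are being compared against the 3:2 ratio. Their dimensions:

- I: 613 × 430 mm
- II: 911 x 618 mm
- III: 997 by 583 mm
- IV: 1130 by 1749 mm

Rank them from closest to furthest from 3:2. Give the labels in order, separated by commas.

Ratios: I = 613 / 430 ≈ 1.426; II = 911 / 618 ≈ 1.474; III = 997 / 583 ≈ 1.710; IV = 1749 / 1130 ≈ 1.548.
|Δ from 1.500|: I 0.074; II 0.026; III 0.210; IV 0.048.

II, IV, I, III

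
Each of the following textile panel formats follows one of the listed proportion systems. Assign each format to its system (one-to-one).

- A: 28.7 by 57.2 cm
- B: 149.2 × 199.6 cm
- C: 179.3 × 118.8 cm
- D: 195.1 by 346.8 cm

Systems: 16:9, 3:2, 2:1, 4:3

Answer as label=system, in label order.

Ratios: A ≈ 1.993; B ≈ 1.338; C ≈ 1.509; D ≈ 1.778.
Targets: 16:9 ≈ 1.778; 3:2 ≈ 1.500; 2:1 ≈ 2.000; 4:3 ≈ 1.333.

A=2:1, B=4:3, C=3:2, D=16:9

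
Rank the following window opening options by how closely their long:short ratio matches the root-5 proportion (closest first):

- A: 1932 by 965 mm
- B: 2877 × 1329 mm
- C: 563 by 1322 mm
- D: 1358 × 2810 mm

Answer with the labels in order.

A: 1932/965 ≈ 2.002 → |2.002 − 2.236| = 0.234
B: 2877/1329 ≈ 2.165 → |2.165 − 2.236| = 0.071
C: 1322/563 ≈ 2.348 → |2.348 − 2.236| = 0.112
D: 2810/1358 ≈ 2.069 → |2.069 − 2.236| = 0.167

B, C, D, A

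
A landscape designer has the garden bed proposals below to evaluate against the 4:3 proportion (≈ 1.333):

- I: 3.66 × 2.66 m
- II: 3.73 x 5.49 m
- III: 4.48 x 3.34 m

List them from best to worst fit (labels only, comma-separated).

Ratios: I = 3.66 / 2.66 ≈ 1.376; II = 5.49 / 3.73 ≈ 1.472; III = 4.48 / 3.34 ≈ 1.341.
|Δ from 1.333|: I 0.043; II 0.139; III 0.008.

III, I, II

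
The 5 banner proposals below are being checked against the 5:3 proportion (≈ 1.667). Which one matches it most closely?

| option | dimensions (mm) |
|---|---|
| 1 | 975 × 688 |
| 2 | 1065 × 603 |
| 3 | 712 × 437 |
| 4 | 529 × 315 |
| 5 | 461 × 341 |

Target 5:3 ≈ 1.667.
1: 1.417 (Δ0.250)  2: 1.766 (Δ0.099)  3: 1.629 (Δ0.038)  4: 1.679 (Δ0.012)  5: 1.352 (Δ0.315)

4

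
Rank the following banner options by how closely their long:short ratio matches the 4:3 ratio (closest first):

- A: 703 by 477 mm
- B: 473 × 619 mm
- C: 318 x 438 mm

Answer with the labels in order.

Ratios: A = 703 / 477 ≈ 1.474; B = 619 / 473 ≈ 1.309; C = 438 / 318 ≈ 1.377.
|Δ from 1.333|: A 0.141; B 0.024; C 0.044.

B, C, A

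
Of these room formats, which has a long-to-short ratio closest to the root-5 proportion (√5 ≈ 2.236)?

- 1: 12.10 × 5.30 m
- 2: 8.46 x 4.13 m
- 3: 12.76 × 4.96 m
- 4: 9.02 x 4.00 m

4

Ratios (long/short): 1 ≈ 2.283; 2 ≈ 2.048; 3 ≈ 2.573; 4 ≈ 2.255.
root-5 ≈ 2.236; option 4 is nearest (Δ 0.019).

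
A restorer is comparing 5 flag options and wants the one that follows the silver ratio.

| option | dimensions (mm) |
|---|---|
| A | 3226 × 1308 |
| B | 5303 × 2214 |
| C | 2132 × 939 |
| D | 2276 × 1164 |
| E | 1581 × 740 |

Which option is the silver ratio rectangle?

Ratios (long/short): A ≈ 2.466; B ≈ 2.395; C ≈ 2.271; D ≈ 1.955; E ≈ 2.136.
silver ratio ≈ 2.414; option B is nearest (Δ 0.019).

B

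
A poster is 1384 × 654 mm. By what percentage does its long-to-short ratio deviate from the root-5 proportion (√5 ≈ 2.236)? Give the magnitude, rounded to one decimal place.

Ratio = 1384 / 654 ≈ 2.1162.
Ideal root-5 ≈ 2.2361. |2.1162 − 2.2361| / 2.2361 ≈ 5.36% → 5.4%.

5.4%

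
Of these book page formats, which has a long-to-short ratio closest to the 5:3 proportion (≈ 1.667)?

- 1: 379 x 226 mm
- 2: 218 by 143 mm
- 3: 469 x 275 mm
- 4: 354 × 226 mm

Target 5:3 ≈ 1.667.
1: 1.677 (Δ0.010)  2: 1.524 (Δ0.143)  3: 1.705 (Δ0.038)  4: 1.566 (Δ0.101)

1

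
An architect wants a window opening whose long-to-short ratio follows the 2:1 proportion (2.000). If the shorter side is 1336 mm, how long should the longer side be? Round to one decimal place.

2672.0 mm

2:1 = 2.00000.
Longer side = 1336 × 2.00000 ≈ 2672.000 → 2672.0 mm.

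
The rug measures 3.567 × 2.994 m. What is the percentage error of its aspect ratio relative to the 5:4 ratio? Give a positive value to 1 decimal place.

Ratio = 3.567 / 2.994 ≈ 1.1914.
Ideal 5:4 = 1.2500. |1.1914 − 1.2500| / 1.2500 ≈ 4.69% → 4.7%.

4.7%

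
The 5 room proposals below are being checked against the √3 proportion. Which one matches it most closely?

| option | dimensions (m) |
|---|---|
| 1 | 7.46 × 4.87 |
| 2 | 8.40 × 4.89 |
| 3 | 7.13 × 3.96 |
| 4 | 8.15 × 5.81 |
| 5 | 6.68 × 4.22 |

Target root-3 ≈ 1.732.
1: 1.532 (Δ0.200)  2: 1.718 (Δ0.014)  3: 1.801 (Δ0.069)  4: 1.403 (Δ0.329)  5: 1.583 (Δ0.149)

2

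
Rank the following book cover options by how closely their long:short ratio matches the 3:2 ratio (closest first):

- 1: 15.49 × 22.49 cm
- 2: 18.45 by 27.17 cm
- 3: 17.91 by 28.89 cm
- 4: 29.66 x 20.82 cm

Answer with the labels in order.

Ratios: 1 = 22.49 / 15.49 ≈ 1.452; 2 = 27.17 / 18.45 ≈ 1.473; 3 = 28.89 / 17.91 ≈ 1.613; 4 = 29.66 / 20.82 ≈ 1.425.
|Δ from 1.500|: 1 0.048; 2 0.027; 3 0.113; 4 0.075.

2, 1, 4, 3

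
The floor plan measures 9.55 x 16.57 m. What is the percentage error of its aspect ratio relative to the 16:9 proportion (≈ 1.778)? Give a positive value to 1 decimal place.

2.4%

Ratio = 16.57 / 9.55 ≈ 1.7351.
Ideal 16:9 ≈ 1.7778. |1.7351 − 1.7778| / 1.7778 ≈ 2.40% → 2.4%.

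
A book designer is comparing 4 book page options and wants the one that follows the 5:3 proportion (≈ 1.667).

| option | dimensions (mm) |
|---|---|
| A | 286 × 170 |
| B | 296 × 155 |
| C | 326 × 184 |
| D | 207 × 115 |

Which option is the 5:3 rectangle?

Target 5:3 ≈ 1.667.
A: 1.682 (Δ0.015)  B: 1.910 (Δ0.243)  C: 1.772 (Δ0.105)  D: 1.800 (Δ0.133)

A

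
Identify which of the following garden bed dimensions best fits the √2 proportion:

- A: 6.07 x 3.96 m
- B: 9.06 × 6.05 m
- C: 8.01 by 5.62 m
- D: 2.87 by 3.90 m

Ratios (long/short): A ≈ 1.533; B ≈ 1.498; C ≈ 1.425; D ≈ 1.359.
root-2 ≈ 1.414; option C is nearest (Δ 0.011).

C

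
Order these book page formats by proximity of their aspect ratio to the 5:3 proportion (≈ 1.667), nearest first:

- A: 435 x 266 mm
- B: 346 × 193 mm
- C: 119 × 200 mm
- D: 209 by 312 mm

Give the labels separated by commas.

Ratios: A = 435 / 266 ≈ 1.635; B = 346 / 193 ≈ 1.793; C = 200 / 119 ≈ 1.681; D = 312 / 209 ≈ 1.493.
|Δ from 1.667|: A 0.032; B 0.126; C 0.014; D 0.174.

C, A, B, D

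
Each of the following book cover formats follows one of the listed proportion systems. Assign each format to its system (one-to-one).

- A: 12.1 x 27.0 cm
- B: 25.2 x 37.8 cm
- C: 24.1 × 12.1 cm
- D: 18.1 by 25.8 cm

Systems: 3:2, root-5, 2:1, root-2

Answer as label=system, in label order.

A=root-5, B=3:2, C=2:1, D=root-2

A = 27.0/12.1 ≈ 2.231 → root-5 (2.236)
B = 37.8/25.2 ≈ 1.500 → 3:2 (1.500)
C = 24.1/12.1 ≈ 1.992 → 2:1 (2.000)
D = 25.8/18.1 ≈ 1.425 → root-2 (1.414)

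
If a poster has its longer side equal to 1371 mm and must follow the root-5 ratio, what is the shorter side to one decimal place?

613.1 mm

root-5 ≈ 2.23607.
Shorter side = 1371 ÷ 2.23607 ≈ 613.129 → 613.1 mm.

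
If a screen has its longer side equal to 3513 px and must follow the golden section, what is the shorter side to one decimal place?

2171.2 px

golden ratio ≈ 1.61803.
Shorter side = 3513 ÷ 1.61803 ≈ 2171.159 → 2171.2 px.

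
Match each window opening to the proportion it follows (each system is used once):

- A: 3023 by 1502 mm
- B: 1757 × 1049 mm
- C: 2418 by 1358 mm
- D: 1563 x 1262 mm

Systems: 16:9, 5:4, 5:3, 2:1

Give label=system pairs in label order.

Ratios: A ≈ 2.013; B ≈ 1.675; C ≈ 1.781; D ≈ 1.239.
Targets: 16:9 ≈ 1.778; 5:4 ≈ 1.250; 5:3 ≈ 1.667; 2:1 ≈ 2.000.

A=2:1, B=5:3, C=16:9, D=5:4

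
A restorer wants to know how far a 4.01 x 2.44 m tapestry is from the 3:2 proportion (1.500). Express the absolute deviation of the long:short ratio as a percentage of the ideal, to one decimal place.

Ratio = 4.01 / 2.44 ≈ 1.6434.
Ideal 3:2 = 1.5000. |1.6434 − 1.5000| / 1.5000 ≈ 9.56% → 9.6%.

9.6%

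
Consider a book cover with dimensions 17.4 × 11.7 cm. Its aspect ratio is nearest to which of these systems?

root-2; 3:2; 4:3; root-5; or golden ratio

3:2

17.4/11.7 ≈ 1.487. Nearest candidates are 3:2 (1.500, off by 0.013) and root-2 (1.414, off by 0.073).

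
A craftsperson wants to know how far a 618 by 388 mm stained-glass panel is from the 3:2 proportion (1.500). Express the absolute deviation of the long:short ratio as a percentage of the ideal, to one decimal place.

Ratio = 618 / 388 ≈ 1.5928.
Ideal 3:2 = 1.5000. |1.5928 − 1.5000| / 1.5000 ≈ 6.19% → 6.2%.

6.2%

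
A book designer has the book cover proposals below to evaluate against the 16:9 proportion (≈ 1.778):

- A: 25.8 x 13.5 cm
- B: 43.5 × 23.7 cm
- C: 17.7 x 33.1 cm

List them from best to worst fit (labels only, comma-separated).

B, C, A

A: 25.8/13.5 ≈ 1.911 → |1.911 − 1.778| = 0.133
B: 43.5/23.7 ≈ 1.835 → |1.835 − 1.778| = 0.057
C: 33.1/17.7 ≈ 1.870 → |1.870 − 1.778| = 0.092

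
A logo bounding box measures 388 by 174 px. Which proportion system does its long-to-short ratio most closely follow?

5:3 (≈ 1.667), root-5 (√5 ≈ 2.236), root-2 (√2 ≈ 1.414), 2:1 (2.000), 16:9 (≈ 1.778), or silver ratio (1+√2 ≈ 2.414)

Ratio = 388 / 174 ≈ 2.230.
Distances: 5:3 1.667 (Δ 0.563); root-5 2.236 (Δ 0.006); root-2 1.414 (Δ 0.816); 2:1 2.000 (Δ 0.230); 16:9 1.778 (Δ 0.452); silver ratio 2.414 (Δ 0.184).

root-5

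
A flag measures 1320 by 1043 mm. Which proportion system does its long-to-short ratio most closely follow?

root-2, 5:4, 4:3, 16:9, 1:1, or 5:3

5:4

Ratio = 1320 / 1043 ≈ 1.266.
Distances: root-2 1.414 (Δ 0.148); 5:4 1.250 (Δ 0.016); 4:3 1.333 (Δ 0.067); 16:9 1.778 (Δ 0.512); 1:1 1.000 (Δ 0.266); 5:3 1.667 (Δ 0.401).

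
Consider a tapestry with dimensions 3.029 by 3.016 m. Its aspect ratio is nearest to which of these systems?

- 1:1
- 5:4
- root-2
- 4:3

Ratio = 3.029 / 3.016 ≈ 1.004.
Distances: 1:1 1.000 (Δ 0.004); 5:4 1.250 (Δ 0.246); root-2 1.414 (Δ 0.410); 4:3 1.333 (Δ 0.329).

1:1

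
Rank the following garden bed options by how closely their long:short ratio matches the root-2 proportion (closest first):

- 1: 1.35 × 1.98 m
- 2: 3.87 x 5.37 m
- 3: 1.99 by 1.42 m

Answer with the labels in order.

3, 2, 1

1: 1.98/1.35 ≈ 1.467 → |1.467 − 1.414| = 0.053
2: 5.37/3.87 ≈ 1.388 → |1.388 − 1.414| = 0.026
3: 1.99/1.42 ≈ 1.401 → |1.401 − 1.414| = 0.013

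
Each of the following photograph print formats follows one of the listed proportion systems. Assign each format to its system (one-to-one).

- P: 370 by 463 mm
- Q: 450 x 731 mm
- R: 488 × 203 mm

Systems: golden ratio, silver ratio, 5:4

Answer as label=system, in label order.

Ratios: P ≈ 1.251; Q ≈ 1.624; R ≈ 2.404.
Targets: golden ratio ≈ 1.618; silver ratio ≈ 2.414; 5:4 ≈ 1.250.

P=5:4, Q=golden ratio, R=silver ratio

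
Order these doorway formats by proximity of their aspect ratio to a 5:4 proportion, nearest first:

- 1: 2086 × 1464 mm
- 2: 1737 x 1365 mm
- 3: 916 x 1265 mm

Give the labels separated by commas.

2, 3, 1

1: 2086/1464 ≈ 1.425 → |1.425 − 1.250| = 0.175
2: 1737/1365 ≈ 1.273 → |1.273 − 1.250| = 0.023
3: 1265/916 ≈ 1.381 → |1.381 − 1.250| = 0.131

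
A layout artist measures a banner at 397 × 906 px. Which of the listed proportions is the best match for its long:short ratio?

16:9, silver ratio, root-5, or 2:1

root-5

Ratio = 906 / 397 ≈ 2.282.
Distances: 16:9 1.778 (Δ 0.504); silver ratio 2.414 (Δ 0.132); root-5 2.236 (Δ 0.046); 2:1 2.000 (Δ 0.282).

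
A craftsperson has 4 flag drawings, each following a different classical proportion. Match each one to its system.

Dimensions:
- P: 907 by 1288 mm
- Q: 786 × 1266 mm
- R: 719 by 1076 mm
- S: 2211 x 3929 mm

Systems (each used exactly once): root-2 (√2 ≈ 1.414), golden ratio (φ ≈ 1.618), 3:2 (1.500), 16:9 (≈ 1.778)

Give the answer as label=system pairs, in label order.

P=root-2, Q=golden ratio, R=3:2, S=16:9

Ratios: P ≈ 1.420; Q ≈ 1.611; R ≈ 1.497; S ≈ 1.777.
Targets: root-2 ≈ 1.414; golden ratio ≈ 1.618; 3:2 ≈ 1.500; 16:9 ≈ 1.778.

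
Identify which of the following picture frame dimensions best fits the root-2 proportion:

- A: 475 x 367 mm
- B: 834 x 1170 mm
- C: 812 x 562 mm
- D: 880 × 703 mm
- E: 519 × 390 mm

B

Target root-2 ≈ 1.414.
A: 1.294 (Δ0.120)  B: 1.403 (Δ0.011)  C: 1.445 (Δ0.031)  D: 1.252 (Δ0.162)  E: 1.331 (Δ0.083)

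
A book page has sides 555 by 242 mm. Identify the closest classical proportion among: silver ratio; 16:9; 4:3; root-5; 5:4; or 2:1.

555/242 ≈ 2.293. Nearest candidates are root-5 (2.236, off by 0.057) and silver ratio (2.414, off by 0.121).

root-5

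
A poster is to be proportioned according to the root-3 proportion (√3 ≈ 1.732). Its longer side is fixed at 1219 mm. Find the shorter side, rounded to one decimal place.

703.8 mm

root-3 ≈ 1.73205.
Shorter side = 1219 ÷ 1.73205 ≈ 703.790 → 703.8 mm.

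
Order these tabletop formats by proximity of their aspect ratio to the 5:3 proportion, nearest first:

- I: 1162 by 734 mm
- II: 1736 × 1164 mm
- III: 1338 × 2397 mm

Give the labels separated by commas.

Ratios: I = 1162 / 734 ≈ 1.583; II = 1736 / 1164 ≈ 1.491; III = 2397 / 1338 ≈ 1.791.
|Δ from 1.667|: I 0.084; II 0.176; III 0.124.

I, III, II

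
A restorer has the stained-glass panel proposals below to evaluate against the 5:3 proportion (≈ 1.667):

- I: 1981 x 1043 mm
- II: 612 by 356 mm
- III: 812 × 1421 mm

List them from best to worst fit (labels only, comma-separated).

I: 1981/1043 ≈ 1.899 → |1.899 − 1.667| = 0.232
II: 612/356 ≈ 1.719 → |1.719 − 1.667| = 0.052
III: 1421/812 ≈ 1.750 → |1.750 − 1.667| = 0.083

II, III, I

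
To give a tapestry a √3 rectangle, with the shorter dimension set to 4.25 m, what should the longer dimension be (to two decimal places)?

7.36 m

root-3 ≈ 1.73205.
Longer side = 4.25 × 1.73205 ≈ 7.3612 → 7.36 m.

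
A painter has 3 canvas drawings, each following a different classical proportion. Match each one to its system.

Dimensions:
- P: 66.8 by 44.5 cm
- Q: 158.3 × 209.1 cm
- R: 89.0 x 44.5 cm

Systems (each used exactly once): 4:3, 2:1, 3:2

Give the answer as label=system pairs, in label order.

P=3:2, Q=4:3, R=2:1

P = 66.8/44.5 ≈ 1.501 → 3:2 (1.500)
Q = 209.1/158.3 ≈ 1.321 → 4:3 (1.333)
R = 89.0/44.5 ≈ 2.000 → 2:1 (2.000)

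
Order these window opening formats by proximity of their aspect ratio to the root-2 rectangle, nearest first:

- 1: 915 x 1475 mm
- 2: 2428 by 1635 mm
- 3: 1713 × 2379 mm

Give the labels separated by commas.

3, 2, 1

Ratios: 1 = 1475 / 915 ≈ 1.612; 2 = 2428 / 1635 ≈ 1.485; 3 = 2379 / 1713 ≈ 1.389.
|Δ from 1.414|: 1 0.198; 2 0.071; 3 0.025.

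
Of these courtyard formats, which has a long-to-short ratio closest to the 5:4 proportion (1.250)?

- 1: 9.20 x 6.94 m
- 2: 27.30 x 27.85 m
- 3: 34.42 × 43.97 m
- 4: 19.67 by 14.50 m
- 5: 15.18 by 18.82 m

Target 5:4 ≈ 1.250.
1: 1.326 (Δ0.076)  2: 1.020 (Δ0.230)  3: 1.277 (Δ0.027)  4: 1.357 (Δ0.107)  5: 1.240 (Δ0.010)

5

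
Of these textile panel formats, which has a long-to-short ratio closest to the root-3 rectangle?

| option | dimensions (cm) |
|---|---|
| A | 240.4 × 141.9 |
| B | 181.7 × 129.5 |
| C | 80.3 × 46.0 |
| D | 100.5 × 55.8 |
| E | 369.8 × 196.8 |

Target root-3 ≈ 1.732.
A: 1.694 (Δ0.038)  B: 1.403 (Δ0.329)  C: 1.746 (Δ0.014)  D: 1.801 (Δ0.069)  E: 1.879 (Δ0.147)

C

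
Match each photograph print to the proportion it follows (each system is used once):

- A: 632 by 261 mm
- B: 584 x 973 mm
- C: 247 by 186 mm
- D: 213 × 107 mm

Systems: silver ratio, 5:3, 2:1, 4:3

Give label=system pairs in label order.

A=silver ratio, B=5:3, C=4:3, D=2:1

Ratios: A ≈ 2.421; B ≈ 1.666; C ≈ 1.328; D ≈ 1.991.
Targets: silver ratio ≈ 2.414; 5:3 ≈ 1.667; 2:1 ≈ 2.000; 4:3 ≈ 1.333.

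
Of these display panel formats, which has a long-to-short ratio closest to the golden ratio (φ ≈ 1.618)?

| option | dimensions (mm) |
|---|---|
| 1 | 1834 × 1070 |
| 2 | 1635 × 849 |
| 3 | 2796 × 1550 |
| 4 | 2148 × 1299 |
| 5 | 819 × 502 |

5

Ratios (long/short): 1 ≈ 1.714; 2 ≈ 1.926; 3 ≈ 1.804; 4 ≈ 1.654; 5 ≈ 1.631.
golden ratio ≈ 1.618; option 5 is nearest (Δ 0.013).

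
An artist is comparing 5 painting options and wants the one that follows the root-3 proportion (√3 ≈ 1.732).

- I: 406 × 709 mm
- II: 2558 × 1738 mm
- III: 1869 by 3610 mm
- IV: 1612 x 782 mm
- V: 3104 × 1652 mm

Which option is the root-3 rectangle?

I

Target root-3 ≈ 1.732.
I: 1.746 (Δ0.014)  II: 1.472 (Δ0.260)  III: 1.932 (Δ0.200)  IV: 2.061 (Δ0.329)  V: 1.879 (Δ0.147)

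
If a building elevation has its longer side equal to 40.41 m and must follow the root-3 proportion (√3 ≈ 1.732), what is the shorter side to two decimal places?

root-3 ≈ 1.73205.
Shorter side = 40.41 ÷ 1.73205 ≈ 23.3307 → 23.33 m.

23.33 m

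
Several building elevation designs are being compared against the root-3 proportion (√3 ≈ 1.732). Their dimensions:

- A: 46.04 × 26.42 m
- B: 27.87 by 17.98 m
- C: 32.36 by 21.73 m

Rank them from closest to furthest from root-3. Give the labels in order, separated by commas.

A, B, C

A: 46.04/26.42 ≈ 1.743 → |1.743 − 1.732| = 0.011
B: 27.87/17.98 ≈ 1.550 → |1.550 − 1.732| = 0.182
C: 32.36/21.73 ≈ 1.489 → |1.489 − 1.732| = 0.243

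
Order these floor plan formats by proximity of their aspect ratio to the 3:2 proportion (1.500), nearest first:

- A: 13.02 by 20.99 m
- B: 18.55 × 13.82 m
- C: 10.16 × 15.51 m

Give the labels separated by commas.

A: 20.99/13.02 ≈ 1.612 → |1.612 − 1.500| = 0.112
B: 18.55/13.82 ≈ 1.342 → |1.342 − 1.500| = 0.158
C: 15.51/10.16 ≈ 1.527 → |1.527 − 1.500| = 0.027

C, A, B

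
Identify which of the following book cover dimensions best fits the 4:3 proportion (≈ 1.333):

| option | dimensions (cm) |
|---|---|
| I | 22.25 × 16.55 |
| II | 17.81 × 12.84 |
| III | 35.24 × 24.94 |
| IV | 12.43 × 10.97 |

I

Ratios (long/short): I ≈ 1.344; II ≈ 1.387; III ≈ 1.413; IV ≈ 1.133.
4:3 ≈ 1.333; option I is nearest (Δ 0.011).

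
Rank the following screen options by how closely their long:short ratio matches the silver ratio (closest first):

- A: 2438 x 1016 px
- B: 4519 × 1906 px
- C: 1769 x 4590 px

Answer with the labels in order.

A, B, C

A: 2438/1016 ≈ 2.400 → |2.400 − 2.414| = 0.014
B: 4519/1906 ≈ 2.371 → |2.371 − 2.414| = 0.043
C: 4590/1769 ≈ 2.595 → |2.595 − 2.414| = 0.181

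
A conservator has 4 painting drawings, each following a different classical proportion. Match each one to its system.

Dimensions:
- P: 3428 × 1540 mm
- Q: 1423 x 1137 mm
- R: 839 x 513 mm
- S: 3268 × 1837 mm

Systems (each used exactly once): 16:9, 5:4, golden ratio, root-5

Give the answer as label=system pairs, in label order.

P=root-5, Q=5:4, R=golden ratio, S=16:9

P = 3428/1540 ≈ 2.226 → root-5 (2.236)
Q = 1423/1137 ≈ 1.252 → 5:4 (1.250)
R = 839/513 ≈ 1.635 → golden ratio (1.618)
S = 3268/1837 ≈ 1.779 → 16:9 (1.778)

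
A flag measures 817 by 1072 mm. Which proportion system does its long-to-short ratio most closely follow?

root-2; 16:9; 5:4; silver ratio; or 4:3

4:3

1072/817 ≈ 1.312. Nearest candidates are 4:3 (1.333, off by 0.021) and 5:4 (1.250, off by 0.062).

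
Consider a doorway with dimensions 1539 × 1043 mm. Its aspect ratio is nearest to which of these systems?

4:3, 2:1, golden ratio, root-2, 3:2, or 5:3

3:2

Ratio = 1539 / 1043 ≈ 1.476.
Distances: 4:3 1.333 (Δ 0.143); 2:1 2.000 (Δ 0.524); golden ratio 1.618 (Δ 0.142); root-2 1.414 (Δ 0.062); 3:2 1.500 (Δ 0.024); 5:3 1.667 (Δ 0.191).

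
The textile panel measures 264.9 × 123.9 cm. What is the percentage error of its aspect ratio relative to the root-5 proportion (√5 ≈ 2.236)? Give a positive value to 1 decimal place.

4.4%

Ratio = 264.9 / 123.9 ≈ 2.1380.
Ideal root-5 ≈ 2.2361. |2.1380 − 2.2361| / 2.2361 ≈ 4.39% → 4.4%.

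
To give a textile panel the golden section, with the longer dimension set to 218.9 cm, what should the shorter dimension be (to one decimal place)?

golden ratio ≈ 1.61803.
Shorter side = 218.9 ÷ 1.61803 ≈ 135.288 → 135.3 cm.

135.3 cm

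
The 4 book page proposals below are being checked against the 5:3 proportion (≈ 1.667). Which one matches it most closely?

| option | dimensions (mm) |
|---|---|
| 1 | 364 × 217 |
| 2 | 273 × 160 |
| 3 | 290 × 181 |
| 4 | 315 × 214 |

Ratios (long/short): 1 ≈ 1.677; 2 ≈ 1.706; 3 ≈ 1.602; 4 ≈ 1.472.
5:3 ≈ 1.667; option 1 is nearest (Δ 0.010).

1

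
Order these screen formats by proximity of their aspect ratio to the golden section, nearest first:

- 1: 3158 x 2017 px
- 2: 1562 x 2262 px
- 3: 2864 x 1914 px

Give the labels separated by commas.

1, 3, 2

Ratios: 1 = 3158 / 2017 ≈ 1.566; 2 = 2262 / 1562 ≈ 1.448; 3 = 2864 / 1914 ≈ 1.496.
|Δ from 1.618|: 1 0.052; 2 0.170; 3 0.122.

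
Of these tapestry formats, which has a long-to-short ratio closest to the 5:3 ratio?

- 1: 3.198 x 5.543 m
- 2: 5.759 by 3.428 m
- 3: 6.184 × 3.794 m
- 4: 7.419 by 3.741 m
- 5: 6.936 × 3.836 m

Ratios (long/short): 1 ≈ 1.733; 2 ≈ 1.680; 3 ≈ 1.630; 4 ≈ 1.983; 5 ≈ 1.808.
5:3 ≈ 1.667; option 2 is nearest (Δ 0.013).

2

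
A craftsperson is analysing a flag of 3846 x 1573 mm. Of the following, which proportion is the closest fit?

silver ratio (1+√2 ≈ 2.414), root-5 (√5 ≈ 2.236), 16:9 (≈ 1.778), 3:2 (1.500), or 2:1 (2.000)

3846/1573 ≈ 2.445. Nearest candidates are silver ratio (2.414, off by 0.031) and root-5 (2.236, off by 0.209).

silver ratio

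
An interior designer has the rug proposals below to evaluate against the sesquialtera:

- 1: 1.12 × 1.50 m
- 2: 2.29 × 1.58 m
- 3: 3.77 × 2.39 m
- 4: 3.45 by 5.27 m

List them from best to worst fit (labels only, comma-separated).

1: 1.50/1.12 ≈ 1.339 → |1.339 − 1.500| = 0.161
2: 2.29/1.58 ≈ 1.449 → |1.449 − 1.500| = 0.051
3: 3.77/2.39 ≈ 1.577 → |1.577 − 1.500| = 0.077
4: 5.27/3.45 ≈ 1.528 → |1.528 − 1.500| = 0.028

4, 2, 3, 1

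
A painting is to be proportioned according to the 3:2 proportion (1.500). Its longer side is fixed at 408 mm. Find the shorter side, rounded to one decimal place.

272.0 mm

3:2 = 1.50000.
Shorter side = 408 ÷ 1.50000 ≈ 272.000 → 272.0 mm.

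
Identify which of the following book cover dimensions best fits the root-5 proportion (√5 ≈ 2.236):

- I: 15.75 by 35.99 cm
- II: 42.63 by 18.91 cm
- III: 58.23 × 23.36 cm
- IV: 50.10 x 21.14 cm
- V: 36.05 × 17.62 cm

Target root-5 ≈ 2.236.
I: 2.285 (Δ0.049)  II: 2.254 (Δ0.018)  III: 2.493 (Δ0.257)  IV: 2.370 (Δ0.134)  V: 2.046 (Δ0.190)

II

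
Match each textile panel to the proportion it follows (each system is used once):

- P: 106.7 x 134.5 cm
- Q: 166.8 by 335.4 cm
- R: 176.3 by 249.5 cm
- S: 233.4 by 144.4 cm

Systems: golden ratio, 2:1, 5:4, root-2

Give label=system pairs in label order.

P = 134.5/106.7 ≈ 1.261 → 5:4 (1.250)
Q = 335.4/166.8 ≈ 2.011 → 2:1 (2.000)
R = 249.5/176.3 ≈ 1.415 → root-2 (1.414)
S = 233.4/144.4 ≈ 1.616 → golden ratio (1.618)

P=5:4, Q=2:1, R=root-2, S=golden ratio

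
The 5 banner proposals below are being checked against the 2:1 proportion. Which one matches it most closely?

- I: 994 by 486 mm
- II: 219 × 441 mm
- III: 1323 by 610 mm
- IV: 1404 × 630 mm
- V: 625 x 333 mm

Target 2:1 ≈ 2.000.
I: 2.045 (Δ0.045)  II: 2.014 (Δ0.014)  III: 2.169 (Δ0.169)  IV: 2.229 (Δ0.229)  V: 1.877 (Δ0.123)

II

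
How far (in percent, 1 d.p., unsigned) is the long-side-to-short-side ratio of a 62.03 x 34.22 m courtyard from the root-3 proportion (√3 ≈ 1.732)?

Ratio = 62.03 / 34.22 ≈ 1.8127.
Ideal root-3 ≈ 1.7321. |1.8127 − 1.7321| / 1.7321 ≈ 4.65% → 4.7%.

4.7%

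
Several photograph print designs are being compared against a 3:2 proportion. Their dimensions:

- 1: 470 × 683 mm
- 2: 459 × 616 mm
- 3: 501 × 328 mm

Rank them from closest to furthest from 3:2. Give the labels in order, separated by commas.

3, 1, 2

1: 683/470 ≈ 1.453 → |1.453 − 1.500| = 0.047
2: 616/459 ≈ 1.342 → |1.342 − 1.500| = 0.158
3: 501/328 ≈ 1.527 → |1.527 − 1.500| = 0.027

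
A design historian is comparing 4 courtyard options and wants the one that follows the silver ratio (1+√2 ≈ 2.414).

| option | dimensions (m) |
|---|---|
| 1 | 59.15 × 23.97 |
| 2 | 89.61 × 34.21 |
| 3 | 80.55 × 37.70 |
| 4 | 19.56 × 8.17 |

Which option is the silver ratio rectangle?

4

Target silver ratio ≈ 2.414.
1: 2.468 (Δ0.054)  2: 2.619 (Δ0.205)  3: 2.137 (Δ0.277)  4: 2.394 (Δ0.020)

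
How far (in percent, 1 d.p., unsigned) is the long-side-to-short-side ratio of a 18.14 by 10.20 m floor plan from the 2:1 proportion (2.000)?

11.1%

Ratio = 18.14 / 10.20 ≈ 1.7784.
Ideal 2:1 = 2.0000. |1.7784 − 2.0000| / 2.0000 ≈ 11.08% → 11.1%.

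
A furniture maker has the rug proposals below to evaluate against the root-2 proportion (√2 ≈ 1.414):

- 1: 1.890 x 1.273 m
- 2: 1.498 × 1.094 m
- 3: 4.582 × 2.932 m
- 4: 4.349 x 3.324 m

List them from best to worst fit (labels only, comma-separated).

2, 1, 4, 3

Ratios: 1 = 1.890 / 1.273 ≈ 1.485; 2 = 1.498 / 1.094 ≈ 1.369; 3 = 4.582 / 2.932 ≈ 1.563; 4 = 4.349 / 3.324 ≈ 1.308.
|Δ from 1.414|: 1 0.071; 2 0.045; 3 0.149; 4 0.106.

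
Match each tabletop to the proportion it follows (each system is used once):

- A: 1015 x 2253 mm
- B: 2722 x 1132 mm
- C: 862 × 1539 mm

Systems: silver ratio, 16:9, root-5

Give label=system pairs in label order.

A = 2253/1015 ≈ 2.220 → root-5 (2.236)
B = 2722/1132 ≈ 2.405 → silver ratio (2.414)
C = 1539/862 ≈ 1.785 → 16:9 (1.778)

A=root-5, B=silver ratio, C=16:9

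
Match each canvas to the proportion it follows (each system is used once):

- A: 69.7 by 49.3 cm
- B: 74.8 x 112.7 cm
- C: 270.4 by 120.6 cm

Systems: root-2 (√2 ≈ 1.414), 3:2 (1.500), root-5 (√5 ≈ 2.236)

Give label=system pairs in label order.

A=root-2, B=3:2, C=root-5

A = 69.7/49.3 ≈ 1.414 → root-2 (1.414)
B = 112.7/74.8 ≈ 1.507 → 3:2 (1.500)
C = 270.4/120.6 ≈ 2.242 → root-5 (2.236)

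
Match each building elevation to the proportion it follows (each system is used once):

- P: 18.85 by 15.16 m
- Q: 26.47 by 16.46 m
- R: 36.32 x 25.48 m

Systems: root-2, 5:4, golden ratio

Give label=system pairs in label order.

Ratios: P ≈ 1.243; Q ≈ 1.608; R ≈ 1.425.
Targets: root-2 ≈ 1.414; 5:4 ≈ 1.250; golden ratio ≈ 1.618.

P=5:4, Q=golden ratio, R=root-2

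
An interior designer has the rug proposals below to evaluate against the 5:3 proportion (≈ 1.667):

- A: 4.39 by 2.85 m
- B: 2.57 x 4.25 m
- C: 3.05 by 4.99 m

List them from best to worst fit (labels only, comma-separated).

B, C, A

A: 4.39/2.85 ≈ 1.540 → |1.540 − 1.667| = 0.127
B: 4.25/2.57 ≈ 1.654 → |1.654 − 1.667| = 0.013
C: 4.99/3.05 ≈ 1.636 → |1.636 − 1.667| = 0.031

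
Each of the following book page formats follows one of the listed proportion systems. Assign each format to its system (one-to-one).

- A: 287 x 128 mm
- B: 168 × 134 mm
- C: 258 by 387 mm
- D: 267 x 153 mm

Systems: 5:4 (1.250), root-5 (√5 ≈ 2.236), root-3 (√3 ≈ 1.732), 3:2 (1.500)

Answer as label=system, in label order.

A = 287/128 ≈ 2.242 → root-5 (2.236)
B = 168/134 ≈ 1.254 → 5:4 (1.250)
C = 387/258 ≈ 1.500 → 3:2 (1.500)
D = 267/153 ≈ 1.745 → root-3 (1.732)

A=root-5, B=5:4, C=3:2, D=root-3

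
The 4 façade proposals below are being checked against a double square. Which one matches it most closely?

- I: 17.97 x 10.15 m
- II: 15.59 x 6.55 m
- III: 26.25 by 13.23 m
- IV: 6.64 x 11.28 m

Ratios (long/short): I ≈ 1.770; II ≈ 2.380; III ≈ 1.984; IV ≈ 1.699.
2:1 ≈ 2.000; option III is nearest (Δ 0.016).

III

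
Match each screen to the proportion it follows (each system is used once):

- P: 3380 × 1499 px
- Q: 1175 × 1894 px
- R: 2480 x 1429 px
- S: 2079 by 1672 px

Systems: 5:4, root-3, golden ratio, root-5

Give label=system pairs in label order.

Ratios: P ≈ 2.255; Q ≈ 1.612; R ≈ 1.735; S ≈ 1.243.
Targets: 5:4 ≈ 1.250; root-3 ≈ 1.732; golden ratio ≈ 1.618; root-5 ≈ 2.236.

P=root-5, Q=golden ratio, R=root-3, S=5:4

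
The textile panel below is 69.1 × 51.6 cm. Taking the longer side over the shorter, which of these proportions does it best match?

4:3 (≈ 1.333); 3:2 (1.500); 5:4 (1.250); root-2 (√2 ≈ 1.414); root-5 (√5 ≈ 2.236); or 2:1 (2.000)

4:3

Ratio = 69.1 / 51.6 ≈ 1.339.
Distances: 4:3 1.333 (Δ 0.006); 3:2 1.500 (Δ 0.161); 5:4 1.250 (Δ 0.089); root-2 1.414 (Δ 0.075); root-5 2.236 (Δ 0.897); 2:1 2.000 (Δ 0.661).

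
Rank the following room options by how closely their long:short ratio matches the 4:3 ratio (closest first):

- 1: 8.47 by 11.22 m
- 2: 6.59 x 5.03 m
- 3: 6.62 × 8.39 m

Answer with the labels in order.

1, 2, 3

1: 11.22/8.47 ≈ 1.325 → |1.325 − 1.333| = 0.008
2: 6.59/5.03 ≈ 1.310 → |1.310 − 1.333| = 0.023
3: 8.39/6.62 ≈ 1.267 → |1.267 − 1.333| = 0.066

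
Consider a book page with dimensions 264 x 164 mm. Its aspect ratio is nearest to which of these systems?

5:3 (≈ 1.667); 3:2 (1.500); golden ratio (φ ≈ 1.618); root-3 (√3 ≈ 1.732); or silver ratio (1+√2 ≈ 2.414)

golden ratio

Ratio = 264 / 164 ≈ 1.610.
Distances: 5:3 1.667 (Δ 0.057); 3:2 1.500 (Δ 0.110); golden ratio 1.618 (Δ 0.008); root-3 1.732 (Δ 0.122); silver ratio 2.414 (Δ 0.804).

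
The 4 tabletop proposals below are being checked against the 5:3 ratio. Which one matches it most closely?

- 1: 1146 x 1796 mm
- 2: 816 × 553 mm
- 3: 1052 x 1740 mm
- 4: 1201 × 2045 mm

Target 5:3 ≈ 1.667.
1: 1.567 (Δ0.100)  2: 1.476 (Δ0.191)  3: 1.654 (Δ0.013)  4: 1.703 (Δ0.036)

3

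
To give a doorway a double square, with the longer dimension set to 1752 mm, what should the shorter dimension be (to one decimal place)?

2:1 = 2.00000.
Shorter side = 1752 ÷ 2.00000 ≈ 876.000 → 876.0 mm.

876.0 mm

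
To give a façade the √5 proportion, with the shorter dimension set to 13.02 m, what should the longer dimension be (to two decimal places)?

root-5 ≈ 2.23607.
Longer side = 13.02 × 2.23607 ≈ 29.1136 → 29.11 m.

29.11 m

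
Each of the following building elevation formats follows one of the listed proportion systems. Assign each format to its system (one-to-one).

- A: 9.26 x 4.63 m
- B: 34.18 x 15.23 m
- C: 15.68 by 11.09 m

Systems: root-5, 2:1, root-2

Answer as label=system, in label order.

A=2:1, B=root-5, C=root-2

Ratios: A ≈ 2.000; B ≈ 2.244; C ≈ 1.414.
Targets: root-5 ≈ 2.236; 2:1 ≈ 2.000; root-2 ≈ 1.414.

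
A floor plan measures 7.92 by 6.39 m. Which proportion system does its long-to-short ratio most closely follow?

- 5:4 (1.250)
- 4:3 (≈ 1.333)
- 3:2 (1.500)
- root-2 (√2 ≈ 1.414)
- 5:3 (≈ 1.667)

Ratio = 7.92 / 6.39 ≈ 1.239.
Distances: 5:4 1.250 (Δ 0.011); 4:3 1.333 (Δ 0.094); 3:2 1.500 (Δ 0.261); root-2 1.414 (Δ 0.175); 5:3 1.667 (Δ 0.428).

5:4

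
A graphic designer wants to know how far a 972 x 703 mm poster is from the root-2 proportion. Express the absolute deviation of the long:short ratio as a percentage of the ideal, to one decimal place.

Ratio = 972 / 703 ≈ 1.3826.
Ideal root-2 ≈ 1.4142. |1.3826 − 1.4142| / 1.4142 ≈ 2.23% → 2.2%.

2.2%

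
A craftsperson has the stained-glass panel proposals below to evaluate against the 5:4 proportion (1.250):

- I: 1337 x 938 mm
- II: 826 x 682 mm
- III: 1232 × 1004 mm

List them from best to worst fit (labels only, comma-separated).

III, II, I

I: 1337/938 ≈ 1.425 → |1.425 − 1.250| = 0.175
II: 826/682 ≈ 1.211 → |1.211 − 1.250| = 0.039
III: 1232/1004 ≈ 1.227 → |1.227 − 1.250| = 0.023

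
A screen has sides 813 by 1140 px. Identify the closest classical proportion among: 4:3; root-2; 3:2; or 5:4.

1140/813 ≈ 1.402. Nearest candidates are root-2 (1.414, off by 0.012) and 4:3 (1.333, off by 0.069).

root-2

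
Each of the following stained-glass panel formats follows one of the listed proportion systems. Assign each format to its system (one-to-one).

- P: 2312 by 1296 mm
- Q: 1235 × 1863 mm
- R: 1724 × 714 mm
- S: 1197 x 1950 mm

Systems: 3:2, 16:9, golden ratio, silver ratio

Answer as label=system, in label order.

P=16:9, Q=3:2, R=silver ratio, S=golden ratio

P = 2312/1296 ≈ 1.784 → 16:9 (1.778)
Q = 1863/1235 ≈ 1.509 → 3:2 (1.500)
R = 1724/714 ≈ 2.415 → silver ratio (2.414)
S = 1950/1197 ≈ 1.629 → golden ratio (1.618)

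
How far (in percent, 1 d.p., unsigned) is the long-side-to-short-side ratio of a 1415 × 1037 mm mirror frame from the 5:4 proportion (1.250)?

9.2%

Ratio = 1415 / 1037 ≈ 1.3645.
Ideal 5:4 = 1.2500. |1.3645 − 1.2500| / 1.2500 ≈ 9.16% → 9.2%.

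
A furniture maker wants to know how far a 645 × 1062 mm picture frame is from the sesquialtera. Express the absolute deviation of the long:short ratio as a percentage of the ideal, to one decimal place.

Ratio = 1062 / 645 ≈ 1.6465.
Ideal 3:2 = 1.5000. |1.6465 − 1.5000| / 1.5000 ≈ 9.77% → 9.8%.

9.8%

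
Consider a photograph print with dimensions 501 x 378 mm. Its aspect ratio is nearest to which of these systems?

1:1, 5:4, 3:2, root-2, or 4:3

Ratio = 501 / 378 ≈ 1.325.
Distances: 1:1 1.000 (Δ 0.325); 5:4 1.250 (Δ 0.075); 3:2 1.500 (Δ 0.175); root-2 1.414 (Δ 0.089); 4:3 1.333 (Δ 0.008).

4:3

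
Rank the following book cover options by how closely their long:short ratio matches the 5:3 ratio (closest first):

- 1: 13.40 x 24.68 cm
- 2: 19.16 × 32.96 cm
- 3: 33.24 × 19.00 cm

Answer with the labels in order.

2, 3, 1

1: 24.68/13.40 ≈ 1.842 → |1.842 − 1.667| = 0.175
2: 32.96/19.16 ≈ 1.720 → |1.720 − 1.667| = 0.053
3: 33.24/19.00 ≈ 1.749 → |1.749 − 1.667| = 0.082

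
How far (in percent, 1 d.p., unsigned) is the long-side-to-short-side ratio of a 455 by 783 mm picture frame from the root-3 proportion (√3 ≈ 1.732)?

Ratio = 783 / 455 ≈ 1.7209.
Ideal root-3 ≈ 1.7321. |1.7209 − 1.7321| / 1.7321 ≈ 0.65% → 0.6%.

0.6%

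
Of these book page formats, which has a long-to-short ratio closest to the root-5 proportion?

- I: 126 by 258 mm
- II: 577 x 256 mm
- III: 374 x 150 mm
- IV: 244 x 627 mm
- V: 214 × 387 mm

II

Target root-5 ≈ 2.236.
I: 2.048 (Δ0.188)  II: 2.254 (Δ0.018)  III: 2.493 (Δ0.257)  IV: 2.570 (Δ0.334)  V: 1.808 (Δ0.428)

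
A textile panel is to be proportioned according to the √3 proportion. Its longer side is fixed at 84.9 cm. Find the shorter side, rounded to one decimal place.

root-3 ≈ 1.73205.
Shorter side = 84.9 ÷ 1.73205 ≈ 49.017 → 49.0 cm.

49.0 cm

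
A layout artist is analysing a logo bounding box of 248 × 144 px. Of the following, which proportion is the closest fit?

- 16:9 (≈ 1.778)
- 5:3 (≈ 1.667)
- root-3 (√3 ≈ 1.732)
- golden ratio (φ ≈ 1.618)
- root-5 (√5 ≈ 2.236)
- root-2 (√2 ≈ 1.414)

root-3

Ratio = 248 / 144 ≈ 1.722.
Distances: 16:9 1.778 (Δ 0.056); 5:3 1.667 (Δ 0.055); root-3 1.732 (Δ 0.010); golden ratio 1.618 (Δ 0.104); root-5 2.236 (Δ 0.514); root-2 1.414 (Δ 0.308).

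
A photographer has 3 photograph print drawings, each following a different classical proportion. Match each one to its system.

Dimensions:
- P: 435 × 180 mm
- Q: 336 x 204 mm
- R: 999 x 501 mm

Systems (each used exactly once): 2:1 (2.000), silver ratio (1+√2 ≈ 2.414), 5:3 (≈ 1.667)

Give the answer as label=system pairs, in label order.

P = 435/180 ≈ 2.417 → silver ratio (2.414)
Q = 336/204 ≈ 1.647 → 5:3 (1.667)
R = 999/501 ≈ 1.994 → 2:1 (2.000)

P=silver ratio, Q=5:3, R=2:1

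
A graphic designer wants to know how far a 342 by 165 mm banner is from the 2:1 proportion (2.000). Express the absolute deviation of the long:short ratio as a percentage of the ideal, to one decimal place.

Ratio = 342 / 165 ≈ 2.0727.
Ideal 2:1 = 2.0000. |2.0727 − 2.0000| / 2.0000 ≈ 3.64% → 3.6%.

3.6%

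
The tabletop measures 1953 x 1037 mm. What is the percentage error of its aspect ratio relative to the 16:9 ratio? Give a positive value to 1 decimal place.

Ratio = 1953 / 1037 ≈ 1.8833.
Ideal 16:9 ≈ 1.7778. |1.8833 − 1.7778| / 1.7778 ≈ 5.93% → 5.9%.

5.9%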